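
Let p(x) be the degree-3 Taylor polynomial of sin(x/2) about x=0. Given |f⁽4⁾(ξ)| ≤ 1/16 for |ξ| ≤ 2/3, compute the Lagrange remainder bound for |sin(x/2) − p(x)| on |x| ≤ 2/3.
1/1944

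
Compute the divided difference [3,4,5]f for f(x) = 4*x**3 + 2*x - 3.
48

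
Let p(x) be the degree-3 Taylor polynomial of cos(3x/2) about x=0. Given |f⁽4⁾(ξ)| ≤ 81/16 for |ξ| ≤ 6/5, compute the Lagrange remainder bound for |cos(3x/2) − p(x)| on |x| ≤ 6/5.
2187/5000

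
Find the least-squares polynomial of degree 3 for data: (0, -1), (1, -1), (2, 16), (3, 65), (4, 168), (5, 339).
-43/42 + (-473/252)x + (-37/42)x² + (107/36)x³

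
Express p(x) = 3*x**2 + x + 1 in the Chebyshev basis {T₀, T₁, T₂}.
(5/2)T₀ + T₁ + (3/2)T₂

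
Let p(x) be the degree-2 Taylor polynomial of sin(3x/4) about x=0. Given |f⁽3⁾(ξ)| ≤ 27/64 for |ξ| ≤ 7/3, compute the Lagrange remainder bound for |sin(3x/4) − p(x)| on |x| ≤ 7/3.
343/384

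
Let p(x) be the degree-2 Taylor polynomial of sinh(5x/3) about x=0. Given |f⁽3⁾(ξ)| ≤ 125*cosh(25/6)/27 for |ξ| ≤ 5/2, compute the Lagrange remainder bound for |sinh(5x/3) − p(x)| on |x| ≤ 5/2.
15625*cosh(25/6)/1296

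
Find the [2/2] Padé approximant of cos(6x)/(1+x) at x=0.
(-252*x**2/17 - 3*x/17 + 1)/(3*x**2 + 14*x/17 + 1)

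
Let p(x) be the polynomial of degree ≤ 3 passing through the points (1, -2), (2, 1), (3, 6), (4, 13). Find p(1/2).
-11/4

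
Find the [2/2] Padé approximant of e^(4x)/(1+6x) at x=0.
(152*x**2/51 + 46*x/17 + 1)/(-388*x**2/51 + 80*x/17 + 1)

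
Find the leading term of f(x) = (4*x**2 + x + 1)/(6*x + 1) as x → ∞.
2*x/3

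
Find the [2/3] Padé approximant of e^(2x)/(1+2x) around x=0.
(13*x**2/35 + 36*x/35 + 1)/(64*x**3/105 - 57*x**2/35 + 36*x/35 + 1)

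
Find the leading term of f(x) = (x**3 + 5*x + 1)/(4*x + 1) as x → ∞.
x**2/4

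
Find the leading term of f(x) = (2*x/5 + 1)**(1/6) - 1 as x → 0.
x/15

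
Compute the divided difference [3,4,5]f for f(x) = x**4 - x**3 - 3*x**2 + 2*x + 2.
82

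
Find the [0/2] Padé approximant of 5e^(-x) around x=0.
5/(x**2/2 + x + 1)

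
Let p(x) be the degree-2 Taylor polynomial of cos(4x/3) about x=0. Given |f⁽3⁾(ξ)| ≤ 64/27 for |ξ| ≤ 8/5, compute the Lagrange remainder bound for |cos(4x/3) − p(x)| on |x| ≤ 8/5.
16384/10125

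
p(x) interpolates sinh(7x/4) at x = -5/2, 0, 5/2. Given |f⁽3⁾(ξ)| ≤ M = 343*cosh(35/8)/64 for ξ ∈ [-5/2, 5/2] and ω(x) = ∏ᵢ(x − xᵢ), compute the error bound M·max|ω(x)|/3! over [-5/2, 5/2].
42875*sqrt(3)*cosh(35/8)/13824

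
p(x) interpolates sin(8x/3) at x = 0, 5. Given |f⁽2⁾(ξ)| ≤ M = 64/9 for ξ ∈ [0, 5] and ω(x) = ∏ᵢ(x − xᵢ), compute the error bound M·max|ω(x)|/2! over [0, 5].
200/9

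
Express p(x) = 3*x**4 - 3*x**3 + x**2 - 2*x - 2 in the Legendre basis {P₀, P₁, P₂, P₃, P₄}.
(-16/15)P₀ + (-19/5)P₁ + (50/21)P₂ + (-6/5)P₃ + (24/35)P₄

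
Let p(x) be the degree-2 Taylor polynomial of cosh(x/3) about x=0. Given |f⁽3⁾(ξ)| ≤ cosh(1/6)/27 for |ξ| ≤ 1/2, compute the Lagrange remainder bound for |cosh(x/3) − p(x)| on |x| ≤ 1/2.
cosh(1/6)/1296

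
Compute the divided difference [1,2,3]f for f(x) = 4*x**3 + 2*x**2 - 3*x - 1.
26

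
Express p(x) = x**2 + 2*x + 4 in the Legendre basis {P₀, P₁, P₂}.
(13/3)P₀ + (2)P₁ + (2/3)P₂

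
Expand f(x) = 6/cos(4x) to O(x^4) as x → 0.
6 + 48*x**2 + O(x**4)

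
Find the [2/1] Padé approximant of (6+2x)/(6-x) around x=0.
(x/3 + 1)/(1 - x/6)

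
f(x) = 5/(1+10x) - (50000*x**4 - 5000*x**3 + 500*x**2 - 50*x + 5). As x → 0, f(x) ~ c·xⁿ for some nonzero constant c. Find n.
5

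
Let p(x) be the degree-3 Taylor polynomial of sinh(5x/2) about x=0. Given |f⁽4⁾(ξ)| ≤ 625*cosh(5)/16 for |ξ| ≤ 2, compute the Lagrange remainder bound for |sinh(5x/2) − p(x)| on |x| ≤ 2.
625*cosh(5)/24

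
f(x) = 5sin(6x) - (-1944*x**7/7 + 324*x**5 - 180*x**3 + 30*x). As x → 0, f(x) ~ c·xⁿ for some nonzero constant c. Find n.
9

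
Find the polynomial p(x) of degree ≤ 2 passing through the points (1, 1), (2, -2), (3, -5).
4 - 3*x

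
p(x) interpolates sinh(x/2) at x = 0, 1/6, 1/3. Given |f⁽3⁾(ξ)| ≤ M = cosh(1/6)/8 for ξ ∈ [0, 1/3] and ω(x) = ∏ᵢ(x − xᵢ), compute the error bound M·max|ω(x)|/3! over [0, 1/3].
sqrt(3)*cosh(1/6)/46656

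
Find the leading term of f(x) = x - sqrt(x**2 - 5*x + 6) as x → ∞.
5/2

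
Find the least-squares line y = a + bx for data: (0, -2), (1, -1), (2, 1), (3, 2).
a = -21/10, b = 7/5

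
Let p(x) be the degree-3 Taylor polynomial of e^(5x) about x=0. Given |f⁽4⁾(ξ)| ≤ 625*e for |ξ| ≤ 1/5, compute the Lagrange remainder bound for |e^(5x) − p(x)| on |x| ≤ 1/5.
e/24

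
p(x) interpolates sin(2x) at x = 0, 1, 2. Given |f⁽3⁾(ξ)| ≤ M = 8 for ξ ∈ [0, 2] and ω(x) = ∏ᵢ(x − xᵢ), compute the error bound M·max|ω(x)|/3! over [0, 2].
8*sqrt(3)/27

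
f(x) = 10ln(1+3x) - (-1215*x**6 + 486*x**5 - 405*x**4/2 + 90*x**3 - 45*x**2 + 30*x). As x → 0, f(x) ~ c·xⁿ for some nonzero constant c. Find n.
7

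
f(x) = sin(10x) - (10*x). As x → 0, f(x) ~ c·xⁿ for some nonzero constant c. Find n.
3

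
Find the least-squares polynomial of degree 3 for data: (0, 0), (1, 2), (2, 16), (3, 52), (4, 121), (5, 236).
-13/126 + (457/756)x + (-5/63)x² + (203/108)x³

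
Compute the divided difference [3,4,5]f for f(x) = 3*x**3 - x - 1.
36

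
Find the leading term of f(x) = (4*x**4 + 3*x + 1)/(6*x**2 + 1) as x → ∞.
2*x**2/3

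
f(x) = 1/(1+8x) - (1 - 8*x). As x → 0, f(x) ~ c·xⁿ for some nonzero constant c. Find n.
2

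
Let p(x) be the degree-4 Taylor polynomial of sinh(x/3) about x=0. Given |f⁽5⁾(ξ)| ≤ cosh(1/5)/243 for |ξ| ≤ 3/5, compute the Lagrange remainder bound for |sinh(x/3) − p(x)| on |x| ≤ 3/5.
cosh(1/5)/375000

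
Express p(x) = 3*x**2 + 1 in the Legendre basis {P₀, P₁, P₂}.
(2)P₀ + (2)P₂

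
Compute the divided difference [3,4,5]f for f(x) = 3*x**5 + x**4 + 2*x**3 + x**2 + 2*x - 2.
2102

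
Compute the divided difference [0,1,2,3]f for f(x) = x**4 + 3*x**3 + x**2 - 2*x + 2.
9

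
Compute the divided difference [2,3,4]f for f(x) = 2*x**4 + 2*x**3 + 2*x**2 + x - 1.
130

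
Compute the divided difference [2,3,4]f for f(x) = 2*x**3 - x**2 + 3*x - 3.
17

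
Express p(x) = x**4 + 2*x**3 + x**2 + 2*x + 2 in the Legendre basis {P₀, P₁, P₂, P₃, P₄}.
(38/15)P₀ + (16/5)P₁ + (26/21)P₂ + (4/5)P₃ + (8/35)P₄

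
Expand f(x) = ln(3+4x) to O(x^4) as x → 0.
log(3) + 4*x/3 - 8*x**2/9 + 64*x**3/81 + O(x**4)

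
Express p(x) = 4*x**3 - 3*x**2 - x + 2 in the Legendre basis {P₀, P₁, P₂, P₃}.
P₀ + (7/5)P₁ + (-2)P₂ + (8/5)P₃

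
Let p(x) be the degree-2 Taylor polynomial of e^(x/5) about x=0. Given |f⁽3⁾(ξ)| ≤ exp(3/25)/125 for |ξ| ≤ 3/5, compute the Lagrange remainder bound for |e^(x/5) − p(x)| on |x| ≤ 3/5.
9*exp(3/25)/31250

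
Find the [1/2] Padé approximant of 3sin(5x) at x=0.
15*x/(25*x**2/6 + 1)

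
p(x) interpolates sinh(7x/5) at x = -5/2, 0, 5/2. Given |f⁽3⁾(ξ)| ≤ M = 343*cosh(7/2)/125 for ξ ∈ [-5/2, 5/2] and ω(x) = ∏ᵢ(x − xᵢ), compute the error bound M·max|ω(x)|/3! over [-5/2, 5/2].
343*sqrt(3)*cosh(7/2)/216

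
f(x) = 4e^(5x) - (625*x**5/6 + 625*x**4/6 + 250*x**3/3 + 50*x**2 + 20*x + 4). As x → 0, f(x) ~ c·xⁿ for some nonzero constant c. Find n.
6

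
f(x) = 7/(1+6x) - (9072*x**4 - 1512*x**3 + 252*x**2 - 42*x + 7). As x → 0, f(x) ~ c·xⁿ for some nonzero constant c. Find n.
5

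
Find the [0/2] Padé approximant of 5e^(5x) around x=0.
5/(25*x**2/2 - 5*x + 1)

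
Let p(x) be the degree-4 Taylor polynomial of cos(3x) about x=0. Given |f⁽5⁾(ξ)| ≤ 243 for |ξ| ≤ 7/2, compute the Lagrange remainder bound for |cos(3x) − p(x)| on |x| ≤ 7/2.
1361367/1280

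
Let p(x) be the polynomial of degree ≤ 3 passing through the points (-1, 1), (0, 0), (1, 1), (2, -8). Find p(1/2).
1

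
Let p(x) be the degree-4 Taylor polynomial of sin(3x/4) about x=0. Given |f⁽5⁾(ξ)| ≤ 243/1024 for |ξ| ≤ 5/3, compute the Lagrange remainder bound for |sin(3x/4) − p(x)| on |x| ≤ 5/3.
625/24576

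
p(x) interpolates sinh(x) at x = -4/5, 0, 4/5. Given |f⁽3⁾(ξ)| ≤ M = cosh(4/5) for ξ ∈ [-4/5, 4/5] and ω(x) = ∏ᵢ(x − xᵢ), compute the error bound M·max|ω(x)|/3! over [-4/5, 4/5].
64*sqrt(3)*cosh(4/5)/3375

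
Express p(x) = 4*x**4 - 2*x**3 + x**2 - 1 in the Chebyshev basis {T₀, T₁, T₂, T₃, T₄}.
T₀ + (-3/2)T₁ + (5/2)T₂ + (-1/2)T₃ + (1/2)T₄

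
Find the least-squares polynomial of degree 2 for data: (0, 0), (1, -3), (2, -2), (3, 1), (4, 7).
-1/7 + (-137/35)x + (10/7)x²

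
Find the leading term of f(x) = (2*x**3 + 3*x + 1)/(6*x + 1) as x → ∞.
x**2/3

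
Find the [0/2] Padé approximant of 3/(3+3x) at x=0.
1/(x + 1)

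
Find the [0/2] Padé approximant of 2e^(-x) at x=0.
2/(x**2/2 + x + 1)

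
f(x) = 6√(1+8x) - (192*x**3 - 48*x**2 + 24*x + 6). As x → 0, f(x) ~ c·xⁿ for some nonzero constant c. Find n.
4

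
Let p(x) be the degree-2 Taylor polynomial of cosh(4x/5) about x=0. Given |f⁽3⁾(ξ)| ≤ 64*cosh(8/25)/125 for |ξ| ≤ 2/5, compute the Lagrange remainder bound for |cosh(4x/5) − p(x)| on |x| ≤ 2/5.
256*cosh(8/25)/46875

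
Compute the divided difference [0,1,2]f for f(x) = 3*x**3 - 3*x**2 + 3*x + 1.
6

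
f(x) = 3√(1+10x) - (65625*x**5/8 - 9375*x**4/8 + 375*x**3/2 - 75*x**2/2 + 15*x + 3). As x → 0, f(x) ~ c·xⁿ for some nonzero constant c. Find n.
6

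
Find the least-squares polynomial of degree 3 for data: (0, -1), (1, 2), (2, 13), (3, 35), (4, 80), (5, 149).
-127/126 + (1399/756)x + (67/252)x² + (29/27)x³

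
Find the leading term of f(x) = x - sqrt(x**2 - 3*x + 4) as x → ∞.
3/2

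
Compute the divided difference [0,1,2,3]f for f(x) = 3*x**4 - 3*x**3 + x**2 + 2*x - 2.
15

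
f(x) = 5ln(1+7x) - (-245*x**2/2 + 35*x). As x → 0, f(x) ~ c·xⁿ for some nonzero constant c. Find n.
3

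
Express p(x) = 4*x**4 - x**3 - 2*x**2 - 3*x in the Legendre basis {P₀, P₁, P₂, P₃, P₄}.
(2/15)P₀ + (-18/5)P₁ + (20/21)P₂ + (-2/5)P₃ + (32/35)P₄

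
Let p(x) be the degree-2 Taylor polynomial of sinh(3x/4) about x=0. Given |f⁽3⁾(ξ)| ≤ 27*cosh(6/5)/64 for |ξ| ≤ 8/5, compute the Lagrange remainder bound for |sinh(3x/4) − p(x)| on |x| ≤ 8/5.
36*cosh(6/5)/125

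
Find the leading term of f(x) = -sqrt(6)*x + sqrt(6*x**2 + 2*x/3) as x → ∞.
sqrt(6)/18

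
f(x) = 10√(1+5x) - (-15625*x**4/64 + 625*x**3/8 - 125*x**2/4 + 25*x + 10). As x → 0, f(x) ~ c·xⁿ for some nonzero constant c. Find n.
5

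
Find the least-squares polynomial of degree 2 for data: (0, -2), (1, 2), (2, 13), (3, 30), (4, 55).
-68/35 + (17/35)x + (24/7)x²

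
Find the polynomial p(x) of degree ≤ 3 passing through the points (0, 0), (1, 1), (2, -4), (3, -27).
-2*x**3 + 3*x**2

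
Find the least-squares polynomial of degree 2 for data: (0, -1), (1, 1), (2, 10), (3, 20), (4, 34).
-10/7 + (123/70)x + (25/14)x²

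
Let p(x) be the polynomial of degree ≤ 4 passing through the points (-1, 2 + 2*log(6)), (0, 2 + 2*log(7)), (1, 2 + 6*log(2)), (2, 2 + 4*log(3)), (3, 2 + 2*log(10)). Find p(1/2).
2 + log(16*2**(3/16)*3**(19/64)*5**(3/64)*7**(15/16)/3)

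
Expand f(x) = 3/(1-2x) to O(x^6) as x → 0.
3 + 6*x + 12*x**2 + 24*x**3 + 48*x**4 + 96*x**5 + O(x**6)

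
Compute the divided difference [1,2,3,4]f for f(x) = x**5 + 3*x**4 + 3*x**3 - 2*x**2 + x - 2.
98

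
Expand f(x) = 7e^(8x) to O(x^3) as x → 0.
7 + 56*x + 224*x**2 + O(x**3)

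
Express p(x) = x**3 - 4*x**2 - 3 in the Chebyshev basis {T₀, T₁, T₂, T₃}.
(-5)T₀ + (3/4)T₁ + (-2)T₂ + (1/4)T₃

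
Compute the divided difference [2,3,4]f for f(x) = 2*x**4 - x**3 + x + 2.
101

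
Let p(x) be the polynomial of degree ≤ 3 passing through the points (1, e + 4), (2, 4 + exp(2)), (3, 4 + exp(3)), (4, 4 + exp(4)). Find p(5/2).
-exp(4)/16 - e/16 + 4 + 9*exp(2)/16 + 9*exp(3)/16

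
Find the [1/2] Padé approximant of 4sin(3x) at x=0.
12*x/(3*x**2/2 + 1)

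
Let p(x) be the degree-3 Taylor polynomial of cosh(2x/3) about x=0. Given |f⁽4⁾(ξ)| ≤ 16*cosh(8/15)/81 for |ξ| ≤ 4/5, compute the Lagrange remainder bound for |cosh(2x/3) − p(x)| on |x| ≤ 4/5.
512*cosh(8/15)/151875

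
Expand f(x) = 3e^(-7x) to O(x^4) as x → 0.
3 - 21*x + 147*x**2/2 - 343*x**3/2 + O(x**4)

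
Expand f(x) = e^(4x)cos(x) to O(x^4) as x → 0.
1 + 4*x + 15*x**2/2 + 26*x**3/3 + O(x**4)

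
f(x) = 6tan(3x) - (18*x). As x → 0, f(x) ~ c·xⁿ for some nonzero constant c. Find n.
3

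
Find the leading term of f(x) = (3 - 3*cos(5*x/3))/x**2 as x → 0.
25/6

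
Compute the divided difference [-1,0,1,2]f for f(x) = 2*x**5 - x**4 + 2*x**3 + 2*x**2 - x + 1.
10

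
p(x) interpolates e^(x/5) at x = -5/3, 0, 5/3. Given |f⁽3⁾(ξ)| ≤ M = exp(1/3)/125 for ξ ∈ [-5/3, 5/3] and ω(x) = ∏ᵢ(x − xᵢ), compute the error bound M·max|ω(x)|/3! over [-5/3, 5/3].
sqrt(3)*exp(1/3)/729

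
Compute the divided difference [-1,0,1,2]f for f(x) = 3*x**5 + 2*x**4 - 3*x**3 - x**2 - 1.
16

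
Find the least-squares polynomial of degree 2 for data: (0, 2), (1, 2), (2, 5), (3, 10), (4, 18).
69/35 + (-8/7)x + (9/7)x²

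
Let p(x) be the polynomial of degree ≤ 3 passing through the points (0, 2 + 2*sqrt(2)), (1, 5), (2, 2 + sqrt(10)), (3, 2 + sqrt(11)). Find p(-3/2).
-535/16 - 35*sqrt(11)/16 + 105*sqrt(2)/8 + 135*sqrt(10)/16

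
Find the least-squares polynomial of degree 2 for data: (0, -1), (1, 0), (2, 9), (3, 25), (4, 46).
-9/7 + (-107/70)x + (47/14)x²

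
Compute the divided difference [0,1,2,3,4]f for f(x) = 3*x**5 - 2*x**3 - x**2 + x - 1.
30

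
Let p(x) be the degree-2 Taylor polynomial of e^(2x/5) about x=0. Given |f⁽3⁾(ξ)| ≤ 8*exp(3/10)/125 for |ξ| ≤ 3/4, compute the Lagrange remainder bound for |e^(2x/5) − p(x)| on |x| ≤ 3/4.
9*exp(3/10)/2000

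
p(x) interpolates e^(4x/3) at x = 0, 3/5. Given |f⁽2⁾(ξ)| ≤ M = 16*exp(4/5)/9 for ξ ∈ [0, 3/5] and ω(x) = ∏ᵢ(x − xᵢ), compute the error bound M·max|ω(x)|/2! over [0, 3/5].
2*exp(4/5)/25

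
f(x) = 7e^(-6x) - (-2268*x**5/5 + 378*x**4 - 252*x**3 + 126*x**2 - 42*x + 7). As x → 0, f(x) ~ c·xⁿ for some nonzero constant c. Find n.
6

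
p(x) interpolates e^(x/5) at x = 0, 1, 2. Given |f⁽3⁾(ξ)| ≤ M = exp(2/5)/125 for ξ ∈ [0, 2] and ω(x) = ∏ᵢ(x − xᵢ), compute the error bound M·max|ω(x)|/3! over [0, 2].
sqrt(3)*exp(2/5)/3375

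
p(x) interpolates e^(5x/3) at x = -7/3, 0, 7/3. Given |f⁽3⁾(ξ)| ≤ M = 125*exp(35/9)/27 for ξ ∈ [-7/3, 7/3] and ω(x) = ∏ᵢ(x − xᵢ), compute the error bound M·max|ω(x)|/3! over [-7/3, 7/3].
42875*sqrt(3)*exp(35/9)/19683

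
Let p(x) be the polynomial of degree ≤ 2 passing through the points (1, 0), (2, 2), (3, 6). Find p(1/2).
-1/4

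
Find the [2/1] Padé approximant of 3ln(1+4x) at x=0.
4*x*(2*x + 3)/(8*x/3 + 1)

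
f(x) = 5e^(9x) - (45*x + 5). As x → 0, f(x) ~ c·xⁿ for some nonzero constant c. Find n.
2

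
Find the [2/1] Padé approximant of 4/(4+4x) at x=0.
1/(x + 1)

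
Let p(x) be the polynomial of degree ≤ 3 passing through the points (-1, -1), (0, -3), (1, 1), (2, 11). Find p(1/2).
-7/4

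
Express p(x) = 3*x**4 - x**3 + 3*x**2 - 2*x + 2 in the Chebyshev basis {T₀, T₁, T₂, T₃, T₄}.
(37/8)T₀ + (-11/4)T₁ + (3)T₂ + (-1/4)T₃ + (3/8)T₄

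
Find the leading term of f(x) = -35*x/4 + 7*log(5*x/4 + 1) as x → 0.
-175*x**2/32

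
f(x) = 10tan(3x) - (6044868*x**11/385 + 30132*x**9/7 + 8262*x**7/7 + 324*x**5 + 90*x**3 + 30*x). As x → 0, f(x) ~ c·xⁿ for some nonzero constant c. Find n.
13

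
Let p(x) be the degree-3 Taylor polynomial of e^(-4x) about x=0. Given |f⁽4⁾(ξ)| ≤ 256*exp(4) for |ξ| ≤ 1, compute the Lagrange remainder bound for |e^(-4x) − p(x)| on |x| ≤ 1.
32*exp(4)/3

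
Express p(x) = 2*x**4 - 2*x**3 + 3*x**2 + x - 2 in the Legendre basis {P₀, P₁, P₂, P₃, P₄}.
(-3/5)P₀ + (-1/5)P₁ + (22/7)P₂ + (-4/5)P₃ + (16/35)P₄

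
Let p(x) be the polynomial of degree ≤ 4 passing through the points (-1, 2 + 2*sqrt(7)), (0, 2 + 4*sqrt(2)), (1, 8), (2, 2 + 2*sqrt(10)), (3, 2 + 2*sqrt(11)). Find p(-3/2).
-105*sqrt(2)/8 - 45*sqrt(10)/16 + 35*sqrt(11)/64 + 315*sqrt(7)/64 + 631/32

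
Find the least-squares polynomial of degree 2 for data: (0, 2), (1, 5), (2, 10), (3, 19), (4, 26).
12/7 + (97/35)x + (6/7)x²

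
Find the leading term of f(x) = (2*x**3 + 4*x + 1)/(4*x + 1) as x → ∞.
x**2/2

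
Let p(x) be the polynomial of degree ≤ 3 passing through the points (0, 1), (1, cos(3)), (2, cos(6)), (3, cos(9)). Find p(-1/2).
-5*cos(9)/16 + 21*cos(6)/16 - 35*cos(3)/16 + 35/16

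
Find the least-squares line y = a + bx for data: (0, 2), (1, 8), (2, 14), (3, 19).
a = 11/5, b = 57/10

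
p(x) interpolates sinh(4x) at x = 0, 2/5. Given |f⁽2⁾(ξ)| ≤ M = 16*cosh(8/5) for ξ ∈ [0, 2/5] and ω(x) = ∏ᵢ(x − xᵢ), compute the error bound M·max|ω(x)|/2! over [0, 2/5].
8*cosh(8/5)/25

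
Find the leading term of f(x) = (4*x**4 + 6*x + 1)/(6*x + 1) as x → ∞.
2*x**3/3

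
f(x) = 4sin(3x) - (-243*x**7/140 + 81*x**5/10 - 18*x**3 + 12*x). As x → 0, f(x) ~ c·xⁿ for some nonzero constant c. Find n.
9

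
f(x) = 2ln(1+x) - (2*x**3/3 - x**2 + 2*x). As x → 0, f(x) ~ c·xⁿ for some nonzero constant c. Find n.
4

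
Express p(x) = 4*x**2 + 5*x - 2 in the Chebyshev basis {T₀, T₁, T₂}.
(5)T₁ + (2)T₂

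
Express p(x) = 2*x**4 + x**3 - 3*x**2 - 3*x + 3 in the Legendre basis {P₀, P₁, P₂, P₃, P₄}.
(12/5)P₀ + (-12/5)P₁ + (-6/7)P₂ + (2/5)P₃ + (16/35)P₄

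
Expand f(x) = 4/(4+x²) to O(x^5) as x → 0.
1 - x**2/4 + x**4/16 + O(x**5)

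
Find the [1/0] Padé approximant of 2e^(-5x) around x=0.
2 - 10*x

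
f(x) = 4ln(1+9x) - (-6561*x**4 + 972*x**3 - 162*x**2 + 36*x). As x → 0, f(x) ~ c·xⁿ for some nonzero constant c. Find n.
5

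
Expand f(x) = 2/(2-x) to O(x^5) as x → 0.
1 + x/2 + x**2/4 + x**3/8 + x**4/16 + O(x**5)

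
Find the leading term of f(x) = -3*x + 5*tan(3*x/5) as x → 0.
9*x**3/25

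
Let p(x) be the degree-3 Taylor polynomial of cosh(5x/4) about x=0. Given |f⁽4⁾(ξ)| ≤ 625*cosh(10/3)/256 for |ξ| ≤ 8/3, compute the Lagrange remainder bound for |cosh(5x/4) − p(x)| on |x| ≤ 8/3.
1250*cosh(10/3)/243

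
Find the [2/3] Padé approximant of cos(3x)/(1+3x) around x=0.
(1 - 15*x**2/4)/(9*x**3/4 + 3*x**2/4 + 3*x + 1)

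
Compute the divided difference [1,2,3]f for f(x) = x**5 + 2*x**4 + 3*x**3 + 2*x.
158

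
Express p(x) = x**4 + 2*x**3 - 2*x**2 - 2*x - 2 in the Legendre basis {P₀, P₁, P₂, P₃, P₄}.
(-37/15)P₀ + (-4/5)P₁ + (-16/21)P₂ + (4/5)P₃ + (8/35)P₄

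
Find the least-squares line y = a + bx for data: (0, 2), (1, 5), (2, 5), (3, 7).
a = 5/2, b = 3/2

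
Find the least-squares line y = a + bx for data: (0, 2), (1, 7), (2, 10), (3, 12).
a = 14/5, b = 33/10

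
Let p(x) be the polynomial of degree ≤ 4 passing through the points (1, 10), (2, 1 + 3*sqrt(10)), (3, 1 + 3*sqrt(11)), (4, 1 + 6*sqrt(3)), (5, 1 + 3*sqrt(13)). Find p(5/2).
-15*sqrt(3)/16 + 9*sqrt(13)/128 + 83/128 + 45*sqrt(10)/32 + 135*sqrt(11)/64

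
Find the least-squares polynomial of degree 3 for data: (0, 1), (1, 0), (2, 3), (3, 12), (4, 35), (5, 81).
46/63 + (313/189)x + (-95/36)x² + (119/108)x³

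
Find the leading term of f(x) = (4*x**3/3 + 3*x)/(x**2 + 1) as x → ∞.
4*x/3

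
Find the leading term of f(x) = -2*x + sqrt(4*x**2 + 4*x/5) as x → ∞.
1/5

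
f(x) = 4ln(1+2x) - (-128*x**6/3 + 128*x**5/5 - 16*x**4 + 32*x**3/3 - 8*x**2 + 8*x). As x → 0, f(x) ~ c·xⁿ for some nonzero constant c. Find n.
7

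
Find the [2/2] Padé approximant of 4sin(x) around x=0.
4*x/(x**2/6 + 1)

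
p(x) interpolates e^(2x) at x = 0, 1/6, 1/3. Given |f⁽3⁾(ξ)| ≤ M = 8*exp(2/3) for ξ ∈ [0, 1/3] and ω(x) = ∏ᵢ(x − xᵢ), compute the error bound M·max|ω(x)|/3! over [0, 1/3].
sqrt(3)*exp(2/3)/729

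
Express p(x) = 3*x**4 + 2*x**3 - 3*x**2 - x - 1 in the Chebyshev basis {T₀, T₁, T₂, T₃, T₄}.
(-11/8)T₀ + (1/2)T₁ + (1/2)T₃ + (3/8)T₄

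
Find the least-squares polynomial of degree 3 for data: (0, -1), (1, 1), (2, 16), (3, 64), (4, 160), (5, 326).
-43/42 + (361/252)x + (-209/84)x² + (55/18)x³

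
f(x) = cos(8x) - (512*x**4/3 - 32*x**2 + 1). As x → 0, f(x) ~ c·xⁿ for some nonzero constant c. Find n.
6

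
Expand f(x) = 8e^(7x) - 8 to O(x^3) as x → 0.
56*x + 196*x**2 + O(x**3)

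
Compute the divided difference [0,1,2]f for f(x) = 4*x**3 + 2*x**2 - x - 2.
14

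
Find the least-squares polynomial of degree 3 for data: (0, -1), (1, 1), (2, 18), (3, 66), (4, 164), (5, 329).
-19/18 + (757/756)x + (-211/126)x² + (317/108)x³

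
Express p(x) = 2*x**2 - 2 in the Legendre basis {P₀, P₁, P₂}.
(-4/3)P₀ + (4/3)P₂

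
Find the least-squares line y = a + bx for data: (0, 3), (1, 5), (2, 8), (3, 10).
a = 29/10, b = 12/5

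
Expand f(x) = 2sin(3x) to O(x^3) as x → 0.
6*x + O(x**3)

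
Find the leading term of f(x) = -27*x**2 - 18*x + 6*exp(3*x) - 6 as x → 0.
27*x**3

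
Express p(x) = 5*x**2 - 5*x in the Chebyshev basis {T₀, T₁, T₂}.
(5/2)T₀ + (-5)T₁ + (5/2)T₂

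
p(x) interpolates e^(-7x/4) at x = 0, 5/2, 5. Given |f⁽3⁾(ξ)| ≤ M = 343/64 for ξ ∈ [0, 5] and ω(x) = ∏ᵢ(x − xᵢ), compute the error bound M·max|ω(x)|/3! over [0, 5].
42875*sqrt(3)/13824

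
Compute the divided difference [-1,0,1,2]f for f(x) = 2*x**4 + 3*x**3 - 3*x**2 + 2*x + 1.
7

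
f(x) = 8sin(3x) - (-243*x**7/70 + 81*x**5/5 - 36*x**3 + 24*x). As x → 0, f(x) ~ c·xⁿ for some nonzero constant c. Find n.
9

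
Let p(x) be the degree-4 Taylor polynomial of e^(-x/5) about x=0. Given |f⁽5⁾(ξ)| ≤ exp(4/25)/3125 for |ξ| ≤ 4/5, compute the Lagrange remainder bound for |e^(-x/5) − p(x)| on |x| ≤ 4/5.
128*exp(4/25)/146484375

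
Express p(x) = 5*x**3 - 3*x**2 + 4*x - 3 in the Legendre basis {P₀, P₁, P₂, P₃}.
(-4)P₀ + (7)P₁ + (-2)P₂ + (2)P₃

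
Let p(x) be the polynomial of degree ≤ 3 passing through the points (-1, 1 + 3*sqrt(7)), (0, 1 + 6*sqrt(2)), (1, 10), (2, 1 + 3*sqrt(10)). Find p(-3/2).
-105*sqrt(2)/8 - 15*sqrt(10)/16 + 205/16 + 105*sqrt(7)/16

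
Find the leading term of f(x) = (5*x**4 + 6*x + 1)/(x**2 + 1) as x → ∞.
5*x**2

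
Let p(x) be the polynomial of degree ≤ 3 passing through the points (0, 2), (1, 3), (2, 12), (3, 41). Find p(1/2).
9/4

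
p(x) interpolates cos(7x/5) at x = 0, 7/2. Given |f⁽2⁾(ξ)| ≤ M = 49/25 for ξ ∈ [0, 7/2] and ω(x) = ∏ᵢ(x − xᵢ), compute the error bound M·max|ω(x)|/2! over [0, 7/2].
2401/800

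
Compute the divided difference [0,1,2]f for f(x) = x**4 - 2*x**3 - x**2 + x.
0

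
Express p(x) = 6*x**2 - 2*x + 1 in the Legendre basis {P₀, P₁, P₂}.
(3)P₀ + (-2)P₁ + (4)P₂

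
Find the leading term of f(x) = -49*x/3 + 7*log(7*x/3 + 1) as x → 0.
-343*x**2/18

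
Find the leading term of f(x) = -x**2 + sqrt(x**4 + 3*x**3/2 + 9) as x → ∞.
3*x/4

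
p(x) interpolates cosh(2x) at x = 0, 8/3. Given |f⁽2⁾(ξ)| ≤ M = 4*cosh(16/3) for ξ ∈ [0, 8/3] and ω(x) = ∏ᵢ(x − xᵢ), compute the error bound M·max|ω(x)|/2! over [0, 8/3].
32*cosh(16/3)/9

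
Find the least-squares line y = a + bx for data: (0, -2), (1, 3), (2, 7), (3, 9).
a = -13/10, b = 37/10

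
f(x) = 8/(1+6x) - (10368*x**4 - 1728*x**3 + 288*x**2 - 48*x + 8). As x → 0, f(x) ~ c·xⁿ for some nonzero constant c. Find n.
5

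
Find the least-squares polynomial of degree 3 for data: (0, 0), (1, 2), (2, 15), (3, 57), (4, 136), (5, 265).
5/21 + (-35/18)x + (71/84)x² + (73/36)x³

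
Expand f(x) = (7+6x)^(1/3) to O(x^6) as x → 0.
7**(1/3) + 2*7**(1/3)*x/7 - 4*7**(1/3)*x**2/49 + 40*7**(1/3)*x**3/1029 - 160*7**(1/3)*x**4/7203 + 704*7**(1/3)*x**5/50421 + O(x**6)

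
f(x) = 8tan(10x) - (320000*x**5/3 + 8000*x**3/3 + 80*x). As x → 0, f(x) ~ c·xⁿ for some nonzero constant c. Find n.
7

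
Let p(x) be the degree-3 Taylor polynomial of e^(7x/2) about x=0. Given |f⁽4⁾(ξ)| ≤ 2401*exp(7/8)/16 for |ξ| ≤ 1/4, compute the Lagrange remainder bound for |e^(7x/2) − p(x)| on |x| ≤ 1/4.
2401*exp(7/8)/98304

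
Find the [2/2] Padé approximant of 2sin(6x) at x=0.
12*x/(6*x**2 + 1)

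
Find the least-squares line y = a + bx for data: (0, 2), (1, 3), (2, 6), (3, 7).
a = 9/5, b = 9/5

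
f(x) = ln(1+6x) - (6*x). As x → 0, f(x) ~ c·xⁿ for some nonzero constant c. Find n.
2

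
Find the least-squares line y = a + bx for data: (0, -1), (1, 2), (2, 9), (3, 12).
a = -7/5, b = 23/5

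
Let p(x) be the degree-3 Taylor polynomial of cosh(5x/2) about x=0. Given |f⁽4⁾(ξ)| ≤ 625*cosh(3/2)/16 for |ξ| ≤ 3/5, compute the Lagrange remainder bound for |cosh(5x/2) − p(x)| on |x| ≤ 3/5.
27*cosh(3/2)/128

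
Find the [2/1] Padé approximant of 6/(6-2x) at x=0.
1/(1 - x/3)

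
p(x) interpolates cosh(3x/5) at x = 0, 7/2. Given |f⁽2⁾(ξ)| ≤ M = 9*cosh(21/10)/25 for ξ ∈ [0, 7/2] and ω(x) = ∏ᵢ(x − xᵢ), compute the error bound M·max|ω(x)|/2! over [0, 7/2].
441*cosh(21/10)/800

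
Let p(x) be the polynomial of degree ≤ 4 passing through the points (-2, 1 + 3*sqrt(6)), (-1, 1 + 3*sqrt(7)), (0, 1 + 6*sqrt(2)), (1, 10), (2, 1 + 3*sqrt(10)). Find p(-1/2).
-13/32 - 15*sqrt(6)/128 + 9*sqrt(10)/128 + 45*sqrt(7)/32 + 135*sqrt(2)/32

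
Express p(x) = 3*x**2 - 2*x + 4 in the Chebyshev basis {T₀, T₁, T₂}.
(11/2)T₀ + (-2)T₁ + (3/2)T₂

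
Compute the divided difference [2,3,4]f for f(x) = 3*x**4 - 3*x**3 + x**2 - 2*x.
139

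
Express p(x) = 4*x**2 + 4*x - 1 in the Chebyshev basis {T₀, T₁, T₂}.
T₀ + (4)T₁ + (2)T₂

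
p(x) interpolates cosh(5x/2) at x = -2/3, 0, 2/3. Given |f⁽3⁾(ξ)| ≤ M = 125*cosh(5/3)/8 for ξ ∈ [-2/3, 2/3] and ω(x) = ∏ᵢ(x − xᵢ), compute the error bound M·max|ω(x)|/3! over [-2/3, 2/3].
125*sqrt(3)*cosh(5/3)/729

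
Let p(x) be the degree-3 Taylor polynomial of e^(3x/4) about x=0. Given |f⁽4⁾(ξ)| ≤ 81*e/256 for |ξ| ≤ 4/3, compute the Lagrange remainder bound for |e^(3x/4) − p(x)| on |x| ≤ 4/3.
e/24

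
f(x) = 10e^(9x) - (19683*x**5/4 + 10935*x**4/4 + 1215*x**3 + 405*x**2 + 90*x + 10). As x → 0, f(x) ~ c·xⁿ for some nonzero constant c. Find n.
6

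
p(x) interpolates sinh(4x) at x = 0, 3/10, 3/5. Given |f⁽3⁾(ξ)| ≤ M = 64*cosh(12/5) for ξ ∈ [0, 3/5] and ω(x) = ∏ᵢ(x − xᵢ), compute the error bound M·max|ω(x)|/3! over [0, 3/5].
8*sqrt(3)*cosh(12/5)/125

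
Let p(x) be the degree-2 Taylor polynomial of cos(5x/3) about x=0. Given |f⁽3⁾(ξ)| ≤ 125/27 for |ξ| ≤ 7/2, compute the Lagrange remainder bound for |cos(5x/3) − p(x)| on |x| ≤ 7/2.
42875/1296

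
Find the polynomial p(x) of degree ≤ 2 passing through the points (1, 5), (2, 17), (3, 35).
3*x**2 + 3*x - 1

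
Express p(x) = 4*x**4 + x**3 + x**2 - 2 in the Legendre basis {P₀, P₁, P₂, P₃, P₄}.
(-13/15)P₀ + (3/5)P₁ + (62/21)P₂ + (2/5)P₃ + (32/35)P₄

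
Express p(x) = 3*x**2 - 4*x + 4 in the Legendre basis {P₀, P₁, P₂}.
(5)P₀ + (-4)P₁ + (2)P₂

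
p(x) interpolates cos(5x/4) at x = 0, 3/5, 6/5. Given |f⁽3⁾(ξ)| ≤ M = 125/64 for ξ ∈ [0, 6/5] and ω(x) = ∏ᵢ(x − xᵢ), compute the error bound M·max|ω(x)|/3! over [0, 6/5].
sqrt(3)/64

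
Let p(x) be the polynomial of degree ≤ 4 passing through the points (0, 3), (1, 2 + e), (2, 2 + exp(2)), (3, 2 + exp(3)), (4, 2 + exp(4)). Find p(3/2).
-5*exp(3)/32 + 15*e/32 + 3*exp(4)/128 + 251/128 + 45*exp(2)/64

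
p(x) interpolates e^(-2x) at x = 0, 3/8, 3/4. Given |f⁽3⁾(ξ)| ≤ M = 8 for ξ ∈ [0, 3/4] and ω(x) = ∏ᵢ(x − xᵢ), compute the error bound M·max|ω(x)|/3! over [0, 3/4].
sqrt(3)/64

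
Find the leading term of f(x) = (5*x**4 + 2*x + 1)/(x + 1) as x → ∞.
5*x**3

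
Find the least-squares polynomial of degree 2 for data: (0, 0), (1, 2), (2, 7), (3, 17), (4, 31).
1/7 + (-41/70)x + (29/14)x²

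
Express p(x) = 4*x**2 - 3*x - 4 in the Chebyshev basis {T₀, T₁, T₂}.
(-2)T₀ + (-3)T₁ + (2)T₂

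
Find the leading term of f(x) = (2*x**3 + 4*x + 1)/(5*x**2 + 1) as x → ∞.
2*x/5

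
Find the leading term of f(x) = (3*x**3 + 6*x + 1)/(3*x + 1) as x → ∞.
x**2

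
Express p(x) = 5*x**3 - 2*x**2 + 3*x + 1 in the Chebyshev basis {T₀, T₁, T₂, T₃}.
(27/4)T₁ - T₂ + (5/4)T₃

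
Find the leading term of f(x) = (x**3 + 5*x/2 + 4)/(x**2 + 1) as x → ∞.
x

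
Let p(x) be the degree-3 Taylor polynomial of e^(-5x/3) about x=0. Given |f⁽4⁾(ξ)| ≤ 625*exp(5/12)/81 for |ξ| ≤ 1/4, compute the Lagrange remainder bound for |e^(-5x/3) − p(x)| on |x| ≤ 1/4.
625*exp(5/12)/497664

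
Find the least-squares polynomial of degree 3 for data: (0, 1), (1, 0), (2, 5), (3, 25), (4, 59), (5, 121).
58/63 + (-404/189)x + (67/252)x² + (107/108)x³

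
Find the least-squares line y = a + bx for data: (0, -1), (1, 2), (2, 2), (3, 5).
a = -7/10, b = 9/5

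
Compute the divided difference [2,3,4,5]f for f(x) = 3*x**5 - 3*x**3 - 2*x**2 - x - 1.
372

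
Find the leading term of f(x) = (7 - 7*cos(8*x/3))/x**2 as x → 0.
224/9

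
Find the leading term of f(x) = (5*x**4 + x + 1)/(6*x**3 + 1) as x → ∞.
5*x/6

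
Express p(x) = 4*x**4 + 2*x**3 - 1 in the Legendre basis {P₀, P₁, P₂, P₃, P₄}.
(-1/5)P₀ + (6/5)P₁ + (16/7)P₂ + (4/5)P₃ + (32/35)P₄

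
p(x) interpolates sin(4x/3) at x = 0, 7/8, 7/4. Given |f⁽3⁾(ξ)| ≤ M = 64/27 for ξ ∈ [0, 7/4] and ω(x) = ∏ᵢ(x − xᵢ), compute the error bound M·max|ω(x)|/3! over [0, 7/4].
343*sqrt(3)/5832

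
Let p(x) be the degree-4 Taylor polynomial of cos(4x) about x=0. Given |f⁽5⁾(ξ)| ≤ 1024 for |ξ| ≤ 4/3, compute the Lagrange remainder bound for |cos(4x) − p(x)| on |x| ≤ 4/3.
131072/3645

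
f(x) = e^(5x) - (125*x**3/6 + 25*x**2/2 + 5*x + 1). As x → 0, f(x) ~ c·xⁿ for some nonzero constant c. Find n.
4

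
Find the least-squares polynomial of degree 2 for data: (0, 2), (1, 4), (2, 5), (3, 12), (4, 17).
74/35 + (13/35)x + (6/7)x²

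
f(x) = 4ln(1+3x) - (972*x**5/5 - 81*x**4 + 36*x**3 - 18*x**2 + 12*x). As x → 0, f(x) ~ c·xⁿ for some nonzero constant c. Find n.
6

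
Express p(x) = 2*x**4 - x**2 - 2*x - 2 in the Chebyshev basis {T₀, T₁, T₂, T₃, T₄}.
(-7/4)T₀ + (-2)T₁ + (1/2)T₂ + (1/4)T₄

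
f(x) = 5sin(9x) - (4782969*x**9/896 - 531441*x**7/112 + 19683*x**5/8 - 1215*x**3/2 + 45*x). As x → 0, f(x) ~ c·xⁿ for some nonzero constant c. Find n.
11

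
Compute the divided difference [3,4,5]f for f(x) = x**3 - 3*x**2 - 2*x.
9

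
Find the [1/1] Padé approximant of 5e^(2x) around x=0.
(5*x + 5)/(1 - x)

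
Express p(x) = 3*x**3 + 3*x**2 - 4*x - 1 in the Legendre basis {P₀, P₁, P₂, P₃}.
(-11/5)P₁ + (2)P₂ + (6/5)P₃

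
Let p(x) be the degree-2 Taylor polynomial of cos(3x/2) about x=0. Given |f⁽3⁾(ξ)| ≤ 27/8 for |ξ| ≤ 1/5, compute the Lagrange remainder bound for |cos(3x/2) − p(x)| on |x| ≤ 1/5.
9/2000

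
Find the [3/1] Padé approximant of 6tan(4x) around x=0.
128*x**3 + 24*x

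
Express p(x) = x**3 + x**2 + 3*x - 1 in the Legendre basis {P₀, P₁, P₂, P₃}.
(-2/3)P₀ + (18/5)P₁ + (2/3)P₂ + (2/5)P₃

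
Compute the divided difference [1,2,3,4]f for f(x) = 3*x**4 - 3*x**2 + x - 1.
30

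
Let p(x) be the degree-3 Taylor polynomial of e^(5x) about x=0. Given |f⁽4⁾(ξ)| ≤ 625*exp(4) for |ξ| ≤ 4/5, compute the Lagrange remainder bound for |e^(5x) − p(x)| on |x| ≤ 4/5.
32*exp(4)/3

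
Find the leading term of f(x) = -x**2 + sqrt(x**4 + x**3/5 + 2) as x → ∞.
x/10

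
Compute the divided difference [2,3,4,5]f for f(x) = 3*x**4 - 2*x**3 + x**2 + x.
40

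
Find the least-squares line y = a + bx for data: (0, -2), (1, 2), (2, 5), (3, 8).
a = -17/10, b = 33/10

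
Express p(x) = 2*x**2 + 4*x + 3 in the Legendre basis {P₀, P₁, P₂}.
(11/3)P₀ + (4)P₁ + (4/3)P₂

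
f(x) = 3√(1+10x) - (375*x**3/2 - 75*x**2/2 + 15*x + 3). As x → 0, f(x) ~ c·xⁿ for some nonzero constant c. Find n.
4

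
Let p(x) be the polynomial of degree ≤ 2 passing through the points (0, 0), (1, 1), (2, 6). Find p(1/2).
0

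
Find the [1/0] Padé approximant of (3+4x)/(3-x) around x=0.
5*x/3 + 1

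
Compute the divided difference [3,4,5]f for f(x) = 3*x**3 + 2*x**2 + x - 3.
38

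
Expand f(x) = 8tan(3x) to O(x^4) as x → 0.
24*x + 72*x**3 + O(x**4)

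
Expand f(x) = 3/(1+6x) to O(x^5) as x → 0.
3 - 18*x + 108*x**2 - 648*x**3 + 3888*x**4 + O(x**5)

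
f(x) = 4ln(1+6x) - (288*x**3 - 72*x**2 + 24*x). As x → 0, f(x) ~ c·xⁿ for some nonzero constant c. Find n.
4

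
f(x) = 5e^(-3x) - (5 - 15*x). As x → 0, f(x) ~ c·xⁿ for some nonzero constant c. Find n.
2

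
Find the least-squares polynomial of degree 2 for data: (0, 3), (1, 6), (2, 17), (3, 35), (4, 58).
19/7 + (33/70)x + (47/14)x²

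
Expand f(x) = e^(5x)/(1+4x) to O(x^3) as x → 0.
1 + x + 17*x**2/2 + O(x**3)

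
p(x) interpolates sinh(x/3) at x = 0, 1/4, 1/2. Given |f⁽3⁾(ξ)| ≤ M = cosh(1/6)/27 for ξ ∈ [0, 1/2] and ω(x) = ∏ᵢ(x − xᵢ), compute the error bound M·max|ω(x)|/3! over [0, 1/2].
sqrt(3)*cosh(1/6)/46656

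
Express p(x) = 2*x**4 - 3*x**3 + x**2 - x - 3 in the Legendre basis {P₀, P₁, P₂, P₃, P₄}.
(-34/15)P₀ + (-14/5)P₁ + (38/21)P₂ + (-6/5)P₃ + (16/35)P₄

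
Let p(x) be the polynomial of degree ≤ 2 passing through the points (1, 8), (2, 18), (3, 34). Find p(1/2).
21/4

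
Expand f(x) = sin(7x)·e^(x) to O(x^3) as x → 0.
7*x + 7*x**2 + O(x**3)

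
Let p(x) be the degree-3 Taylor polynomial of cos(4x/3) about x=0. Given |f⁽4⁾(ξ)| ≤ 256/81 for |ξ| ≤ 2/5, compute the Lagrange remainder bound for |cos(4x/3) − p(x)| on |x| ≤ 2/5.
512/151875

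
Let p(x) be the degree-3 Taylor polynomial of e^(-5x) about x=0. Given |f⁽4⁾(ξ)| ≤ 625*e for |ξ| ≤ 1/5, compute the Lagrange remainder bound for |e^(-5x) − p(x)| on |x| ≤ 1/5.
e/24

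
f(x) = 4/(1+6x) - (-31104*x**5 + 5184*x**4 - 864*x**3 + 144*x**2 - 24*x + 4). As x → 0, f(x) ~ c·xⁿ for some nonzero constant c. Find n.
6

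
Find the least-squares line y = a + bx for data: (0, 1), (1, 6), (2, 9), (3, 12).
a = 8/5, b = 18/5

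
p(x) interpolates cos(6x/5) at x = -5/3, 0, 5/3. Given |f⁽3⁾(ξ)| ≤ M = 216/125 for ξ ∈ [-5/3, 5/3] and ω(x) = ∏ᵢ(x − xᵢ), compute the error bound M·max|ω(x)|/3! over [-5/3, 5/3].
8*sqrt(3)/27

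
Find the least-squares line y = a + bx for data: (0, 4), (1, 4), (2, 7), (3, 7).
a = 37/10, b = 6/5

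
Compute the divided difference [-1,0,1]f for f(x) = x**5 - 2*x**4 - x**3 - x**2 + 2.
-3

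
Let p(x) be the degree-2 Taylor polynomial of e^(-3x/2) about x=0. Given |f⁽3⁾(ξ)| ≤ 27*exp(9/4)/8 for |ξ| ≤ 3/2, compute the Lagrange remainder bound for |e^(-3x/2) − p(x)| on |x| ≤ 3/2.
243*exp(9/4)/128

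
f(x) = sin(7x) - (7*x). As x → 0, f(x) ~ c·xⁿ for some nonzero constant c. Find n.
3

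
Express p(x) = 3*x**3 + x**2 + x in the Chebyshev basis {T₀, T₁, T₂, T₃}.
(1/2)T₀ + (13/4)T₁ + (1/2)T₂ + (3/4)T₃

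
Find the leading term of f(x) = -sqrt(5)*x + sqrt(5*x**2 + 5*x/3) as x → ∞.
sqrt(5)/6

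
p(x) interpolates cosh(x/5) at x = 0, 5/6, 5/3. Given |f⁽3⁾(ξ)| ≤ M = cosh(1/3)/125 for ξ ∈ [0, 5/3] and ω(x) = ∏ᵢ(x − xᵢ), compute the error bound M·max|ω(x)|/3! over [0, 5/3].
sqrt(3)*cosh(1/3)/5832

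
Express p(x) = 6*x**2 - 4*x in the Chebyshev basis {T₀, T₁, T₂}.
(3)T₀ + (-4)T₁ + (3)T₂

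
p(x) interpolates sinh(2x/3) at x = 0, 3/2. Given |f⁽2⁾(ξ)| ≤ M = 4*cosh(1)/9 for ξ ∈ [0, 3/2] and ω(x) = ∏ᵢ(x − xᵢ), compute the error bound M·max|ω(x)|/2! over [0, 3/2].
cosh(1)/8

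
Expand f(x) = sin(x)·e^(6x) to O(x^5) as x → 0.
x + 6*x**2 + 107*x**3/6 + 35*x**4 + O(x**5)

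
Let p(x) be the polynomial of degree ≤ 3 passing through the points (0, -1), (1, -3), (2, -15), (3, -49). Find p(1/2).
-3/2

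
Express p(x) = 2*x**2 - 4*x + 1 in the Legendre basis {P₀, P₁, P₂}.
(5/3)P₀ + (-4)P₁ + (4/3)P₂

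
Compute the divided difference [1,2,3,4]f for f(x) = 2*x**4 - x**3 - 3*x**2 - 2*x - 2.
19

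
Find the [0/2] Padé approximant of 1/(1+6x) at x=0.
1/(6*x + 1)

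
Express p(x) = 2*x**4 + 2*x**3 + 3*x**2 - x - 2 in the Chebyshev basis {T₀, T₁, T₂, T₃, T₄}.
(1/4)T₀ + (1/2)T₁ + (5/2)T₂ + (1/2)T₃ + (1/4)T₄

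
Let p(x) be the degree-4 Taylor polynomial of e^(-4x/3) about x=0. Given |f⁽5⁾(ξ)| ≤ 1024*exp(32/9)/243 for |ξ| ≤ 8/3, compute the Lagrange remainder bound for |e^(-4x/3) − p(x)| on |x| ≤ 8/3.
4194304*exp(32/9)/885735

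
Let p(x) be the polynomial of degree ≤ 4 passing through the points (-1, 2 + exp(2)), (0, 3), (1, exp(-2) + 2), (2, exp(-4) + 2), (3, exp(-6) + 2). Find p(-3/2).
(-180*exp(2) + 35 + 378*exp(4) + (-164 + 315*exp(2))*exp(6))*exp(-6)/128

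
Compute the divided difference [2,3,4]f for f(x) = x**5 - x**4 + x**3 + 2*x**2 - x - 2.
241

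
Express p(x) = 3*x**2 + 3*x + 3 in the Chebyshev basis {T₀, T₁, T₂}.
(9/2)T₀ + (3)T₁ + (3/2)T₂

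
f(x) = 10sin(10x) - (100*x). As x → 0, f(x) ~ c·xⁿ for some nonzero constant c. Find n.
3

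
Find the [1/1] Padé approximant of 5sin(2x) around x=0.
10*x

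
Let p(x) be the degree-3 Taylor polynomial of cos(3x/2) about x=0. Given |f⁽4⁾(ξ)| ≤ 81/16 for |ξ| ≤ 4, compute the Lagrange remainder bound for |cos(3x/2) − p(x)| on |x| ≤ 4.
54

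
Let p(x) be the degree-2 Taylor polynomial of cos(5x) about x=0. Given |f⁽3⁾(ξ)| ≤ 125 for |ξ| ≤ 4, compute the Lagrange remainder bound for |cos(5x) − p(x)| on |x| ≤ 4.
4000/3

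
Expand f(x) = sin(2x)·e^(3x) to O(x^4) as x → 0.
2*x + 6*x**2 + 23*x**3/3 + O(x**4)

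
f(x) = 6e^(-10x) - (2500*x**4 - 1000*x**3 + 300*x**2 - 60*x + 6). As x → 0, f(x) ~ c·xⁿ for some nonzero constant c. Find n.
5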